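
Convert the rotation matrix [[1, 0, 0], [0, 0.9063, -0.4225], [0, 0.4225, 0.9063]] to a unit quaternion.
0.9763 + 0.2164i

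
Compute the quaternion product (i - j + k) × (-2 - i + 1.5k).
-0.5 - 3.5i - 0.5j - 3k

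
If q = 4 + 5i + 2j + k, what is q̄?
4 - 5i - 2j - k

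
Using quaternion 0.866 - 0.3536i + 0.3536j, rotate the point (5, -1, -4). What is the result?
(1.55, -4.45, -4.449)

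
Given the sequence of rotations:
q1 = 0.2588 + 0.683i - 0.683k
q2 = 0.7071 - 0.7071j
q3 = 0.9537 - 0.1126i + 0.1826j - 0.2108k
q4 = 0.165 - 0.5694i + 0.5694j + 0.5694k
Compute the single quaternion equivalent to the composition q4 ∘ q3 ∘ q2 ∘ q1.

q2 · q1 = 0.183 + 0.9659i - 0.183j
q3 · q2 · q1 = 0.3167 + 0.862i - 0.3447j - 0.1943k
q4 · q3 · q2 · q1 = 0.85 + 0.0475i + 0.5036j - 0.1463k
0.85 + 0.0475i + 0.5036j - 0.1463k


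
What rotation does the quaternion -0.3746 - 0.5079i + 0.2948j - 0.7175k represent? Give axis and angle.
axis = (-0.5478, 0.318, -0.7738), θ = 224°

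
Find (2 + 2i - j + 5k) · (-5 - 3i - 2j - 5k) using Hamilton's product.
19 - i - 4j - 42k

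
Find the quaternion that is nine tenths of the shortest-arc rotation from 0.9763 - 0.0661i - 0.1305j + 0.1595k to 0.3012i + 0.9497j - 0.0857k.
0.1392 - 0.3009i - 0.9375j + 0.1057k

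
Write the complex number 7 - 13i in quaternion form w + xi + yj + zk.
7 - 13i + 0j + 0k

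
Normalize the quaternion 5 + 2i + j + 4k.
0.7372 + 0.2949i + 0.1474j + 0.5898k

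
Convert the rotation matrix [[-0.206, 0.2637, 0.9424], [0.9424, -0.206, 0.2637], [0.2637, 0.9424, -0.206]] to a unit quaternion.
0.309 + 0.5491i + 0.5491j + 0.5491k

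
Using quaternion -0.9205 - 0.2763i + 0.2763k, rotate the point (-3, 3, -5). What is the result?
(-0.253, 6.153, -2.253)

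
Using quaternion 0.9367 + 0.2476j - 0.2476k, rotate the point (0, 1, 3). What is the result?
(1.855, 0.51, 2.51)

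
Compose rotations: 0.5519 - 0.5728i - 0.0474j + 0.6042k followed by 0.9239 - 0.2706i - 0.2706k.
0.5184 - 0.6914i + 0.2747j + 0.4217k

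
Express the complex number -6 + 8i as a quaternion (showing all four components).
-6 + 8i + 0j + 0k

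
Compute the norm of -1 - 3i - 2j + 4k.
√30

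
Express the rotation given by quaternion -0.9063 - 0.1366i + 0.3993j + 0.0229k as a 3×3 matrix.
[[0.6801, -0.0676, -0.73], [-0.1506, 0.9616, -0.2293], [0.7175, 0.2659, 0.6438]]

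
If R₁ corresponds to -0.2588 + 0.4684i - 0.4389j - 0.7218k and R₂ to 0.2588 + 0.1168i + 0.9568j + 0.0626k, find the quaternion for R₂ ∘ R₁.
0.3434 - 0.5721i - 0.2476j - 0.7024k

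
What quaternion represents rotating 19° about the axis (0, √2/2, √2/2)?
0.9863 + 0.1167j + 0.1167k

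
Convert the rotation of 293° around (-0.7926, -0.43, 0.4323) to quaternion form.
-0.8339 - 0.4375i - 0.2373j + 0.2386k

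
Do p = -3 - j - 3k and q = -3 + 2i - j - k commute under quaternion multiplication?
No: pq = 5 - 8i + 14k ≠ 5 - 4i + 12j + 10k = qp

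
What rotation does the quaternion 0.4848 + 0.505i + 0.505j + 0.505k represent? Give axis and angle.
axis = (√3/3, √3/3, √3/3), θ = 122°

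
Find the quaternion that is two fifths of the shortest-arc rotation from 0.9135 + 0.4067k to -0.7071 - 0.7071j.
0.9111 + 0.3154j + 0.2652k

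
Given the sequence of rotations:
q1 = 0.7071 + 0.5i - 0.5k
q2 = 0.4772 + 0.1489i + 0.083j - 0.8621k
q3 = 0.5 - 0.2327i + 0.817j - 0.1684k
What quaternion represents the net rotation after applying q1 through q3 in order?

q2 · q1 = -0.1681 + 0.3024i - 0.2979j - 0.8897k
q3 · q2 · q1 = 0.0799 - 0.5867i - 0.5442j - 0.5943k
0.0799 - 0.5867i - 0.5442j - 0.5943k


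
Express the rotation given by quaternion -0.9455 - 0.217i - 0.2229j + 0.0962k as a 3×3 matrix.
[[0.8821, 0.2787, 0.3798], [-0.0852, 0.8873, -0.4532], [-0.4633, 0.3675, 0.8065]]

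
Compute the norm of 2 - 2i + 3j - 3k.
√26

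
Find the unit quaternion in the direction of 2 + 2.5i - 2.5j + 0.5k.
0.4887 + 0.6108i - 0.6108j + 0.1222k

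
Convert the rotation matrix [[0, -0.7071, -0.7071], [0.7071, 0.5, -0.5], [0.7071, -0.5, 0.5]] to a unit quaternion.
0.7071 - 0.5j + 0.5k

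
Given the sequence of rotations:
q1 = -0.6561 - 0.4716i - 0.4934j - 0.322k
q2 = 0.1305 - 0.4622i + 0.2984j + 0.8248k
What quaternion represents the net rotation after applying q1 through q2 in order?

q2 · q1 = 0.1092 + 0.5526i - 0.798j - 0.2144k
0.1092 + 0.5526i - 0.798j - 0.2144k


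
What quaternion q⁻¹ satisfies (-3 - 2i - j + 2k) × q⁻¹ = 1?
-0.1667 + 0.1111i + 0.0556j - 0.1111k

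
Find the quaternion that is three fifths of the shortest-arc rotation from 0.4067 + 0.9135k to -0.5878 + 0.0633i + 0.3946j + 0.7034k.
-0.2123 + 0.0442i + 0.2756j + 0.9365k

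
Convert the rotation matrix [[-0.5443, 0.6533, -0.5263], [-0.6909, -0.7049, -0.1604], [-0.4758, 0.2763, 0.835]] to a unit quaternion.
-0.3827 - 0.2853i + 0.033j + 0.8781k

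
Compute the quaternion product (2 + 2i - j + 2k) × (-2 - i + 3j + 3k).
-5 - 15i + 7k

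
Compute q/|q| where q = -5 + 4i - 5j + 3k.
-0.5774 + 0.4619i - 0.5774j + 0.3464k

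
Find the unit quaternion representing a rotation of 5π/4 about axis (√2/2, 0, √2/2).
-0.3827 + 0.6533i + 0.6533k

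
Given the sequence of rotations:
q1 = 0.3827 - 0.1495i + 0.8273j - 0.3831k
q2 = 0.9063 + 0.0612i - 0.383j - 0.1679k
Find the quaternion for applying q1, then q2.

q2 · q1 = 0.6085 + 0.1736i + 0.6518j - 0.4181k
0.6085 + 0.1736i + 0.6518j - 0.4181k


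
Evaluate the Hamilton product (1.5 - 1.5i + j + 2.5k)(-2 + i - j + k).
-3 + 8i + 0.5j - 3k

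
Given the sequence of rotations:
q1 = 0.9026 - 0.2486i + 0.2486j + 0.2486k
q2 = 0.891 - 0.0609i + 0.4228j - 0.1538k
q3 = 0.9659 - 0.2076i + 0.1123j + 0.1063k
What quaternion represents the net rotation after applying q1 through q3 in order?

q2 · q1 = 0.7222 - 0.1331i + 0.6565j + 0.1727k
q3 · q2 · q1 = 0.5779 - 0.3289i + 0.7369j + 0.1222k
0.5779 - 0.3289i + 0.7369j + 0.1222k


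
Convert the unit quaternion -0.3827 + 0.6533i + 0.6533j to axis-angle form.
axis = (√2/2, √2/2, 0), θ = 5π/4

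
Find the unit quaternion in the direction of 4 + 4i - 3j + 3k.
0.5657 + 0.5657i - 0.4243j + 0.4243k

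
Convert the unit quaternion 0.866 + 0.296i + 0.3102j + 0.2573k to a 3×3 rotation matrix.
[[0.6751, -0.262, 0.6896], [0.6293, 0.6924, -0.353], [-0.3849, 0.6723, 0.6323]]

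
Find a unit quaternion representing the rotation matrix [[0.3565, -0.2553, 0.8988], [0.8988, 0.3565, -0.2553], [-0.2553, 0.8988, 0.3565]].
0.7193 + 0.4011i + 0.4011j + 0.4011k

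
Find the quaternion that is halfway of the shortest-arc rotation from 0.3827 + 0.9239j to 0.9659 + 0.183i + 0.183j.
0.7688 + 0.1043i + 0.631j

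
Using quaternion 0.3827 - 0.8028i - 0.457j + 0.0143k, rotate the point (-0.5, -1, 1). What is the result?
(-1.387, 0.518, -0.243)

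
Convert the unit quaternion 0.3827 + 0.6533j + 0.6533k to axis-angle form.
axis = (0, √2/2, √2/2), θ = 3π/4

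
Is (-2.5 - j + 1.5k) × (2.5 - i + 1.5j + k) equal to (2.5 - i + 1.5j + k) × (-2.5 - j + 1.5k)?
No: pq = -6.25 - 0.75i - 7.75j + 0.25k ≠ -6.25 + 5.75i - 4.75j + 2.25k = qp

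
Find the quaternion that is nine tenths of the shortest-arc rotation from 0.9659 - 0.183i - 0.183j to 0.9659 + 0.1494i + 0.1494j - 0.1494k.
0.977 + 0.1165i + 0.1165j - 0.1355k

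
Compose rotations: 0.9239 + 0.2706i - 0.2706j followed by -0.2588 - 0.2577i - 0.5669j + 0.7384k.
-0.3228 - 0.1083i - 0.2539j + 0.9053k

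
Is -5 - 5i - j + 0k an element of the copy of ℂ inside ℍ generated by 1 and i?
No. The quaternion -5 - 5i - j has j-coefficient y = -1 and k-coefficient z = 0, not both zero, so it does not lie in the complex subalgebra spanned by 1 and i.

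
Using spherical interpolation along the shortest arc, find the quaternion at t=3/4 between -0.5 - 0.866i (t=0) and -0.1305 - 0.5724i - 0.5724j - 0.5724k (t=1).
-0.2511 - 0.7144i - 0.4618j - 0.4618k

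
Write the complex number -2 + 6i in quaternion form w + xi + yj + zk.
-2 + 6i + 0j + 0k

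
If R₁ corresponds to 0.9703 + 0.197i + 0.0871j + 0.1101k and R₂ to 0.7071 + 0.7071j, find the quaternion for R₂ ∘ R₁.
0.6245 + 0.2172i + 0.7477j - 0.0614k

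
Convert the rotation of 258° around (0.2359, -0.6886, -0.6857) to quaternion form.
-0.6293 + 0.1833i - 0.5351j - 0.5329k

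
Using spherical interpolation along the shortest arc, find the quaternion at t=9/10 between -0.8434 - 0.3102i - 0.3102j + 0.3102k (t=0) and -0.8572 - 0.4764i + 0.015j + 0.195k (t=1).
-0.8616 - 0.4626i - 0.0182j + 0.2081k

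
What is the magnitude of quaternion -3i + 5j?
√34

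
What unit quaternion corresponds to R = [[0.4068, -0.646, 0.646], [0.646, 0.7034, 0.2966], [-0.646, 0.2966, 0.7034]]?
0.8387 + 0.3851j + 0.3851k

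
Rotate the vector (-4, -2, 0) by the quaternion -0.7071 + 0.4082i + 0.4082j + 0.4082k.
(-3.155, 0.309, -3.154)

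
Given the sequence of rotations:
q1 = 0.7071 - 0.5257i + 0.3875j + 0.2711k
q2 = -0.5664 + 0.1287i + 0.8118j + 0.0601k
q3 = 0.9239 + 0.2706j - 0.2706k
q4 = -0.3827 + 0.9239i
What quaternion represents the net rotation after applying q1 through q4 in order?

q2 · q1 = -0.6637 + 0.5856i + 0.2881j + 0.3656k
q3 · q2 · q1 = -0.5922 + 0.7179i - 0.0719j + 0.3589k
q4 · q3 · q2 · q1 = -0.4366 - 0.8219i - 0.3041j - 0.2038k
-0.4366 - 0.8219i - 0.3041j - 0.2038k


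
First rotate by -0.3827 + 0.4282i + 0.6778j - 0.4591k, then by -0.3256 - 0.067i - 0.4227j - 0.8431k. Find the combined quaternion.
0.0527 + 0.6517i - 0.4507j + 0.6077k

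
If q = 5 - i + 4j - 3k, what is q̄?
5 + i - 4j + 3k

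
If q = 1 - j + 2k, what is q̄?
1 + j - 2k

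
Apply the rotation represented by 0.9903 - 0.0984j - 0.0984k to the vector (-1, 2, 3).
(-1.156, 2.214, 2.786)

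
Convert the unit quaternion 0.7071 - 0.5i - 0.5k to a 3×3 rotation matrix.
[[0.5, 0.7071, 0.5], [-0.7071, 0, 0.7071], [0.5, -0.7071, 0.5]]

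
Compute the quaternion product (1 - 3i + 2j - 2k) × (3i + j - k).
5 + 3i - 8j - 10k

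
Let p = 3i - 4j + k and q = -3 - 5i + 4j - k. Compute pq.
32 - 9i + 10j - 11k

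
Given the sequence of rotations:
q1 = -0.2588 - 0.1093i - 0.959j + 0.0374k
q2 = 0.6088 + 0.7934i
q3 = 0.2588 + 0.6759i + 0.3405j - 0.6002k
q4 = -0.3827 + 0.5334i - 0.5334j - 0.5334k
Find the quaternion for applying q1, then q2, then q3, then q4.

q2 · q1 = -0.0708 - 0.2719i - 0.6135j - 0.7381k
q3 · q2 · q1 = -0.0687 - 0.7378i + 0.4792j - 0.4706k
q4 · q3 · q2 · q1 = 0.4244 + 0.7523i + 0.4978j + 0.0788k
0.4244 + 0.7523i + 0.4978j + 0.0788k


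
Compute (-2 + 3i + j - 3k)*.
-2 - 3i - j + 3k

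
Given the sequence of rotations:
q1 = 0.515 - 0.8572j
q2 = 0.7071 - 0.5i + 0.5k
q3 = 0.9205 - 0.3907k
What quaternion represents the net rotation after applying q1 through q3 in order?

q2 · q1 = 0.3642 + 0.1711i - 0.6061j + 0.6861k
q3 · q2 · q1 = 0.6033 - 0.0793i - 0.6248j + 0.4893k
0.6033 - 0.0793i - 0.6248j + 0.4893k


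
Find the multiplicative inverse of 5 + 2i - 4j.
0.1111 - 0.0444i + 0.0889j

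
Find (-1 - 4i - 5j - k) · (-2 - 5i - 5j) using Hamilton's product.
-43 + 8i + 20j - 3k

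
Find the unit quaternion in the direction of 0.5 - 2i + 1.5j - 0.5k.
0.1925 - 0.7698i + 0.5774j - 0.1925k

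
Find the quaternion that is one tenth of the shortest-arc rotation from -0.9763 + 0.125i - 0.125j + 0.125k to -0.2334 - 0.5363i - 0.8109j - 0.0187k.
-0.9652 + 0.0471i - 0.2291j + 0.117k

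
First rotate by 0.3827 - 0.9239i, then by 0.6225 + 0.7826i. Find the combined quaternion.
0.9613 - 0.2756i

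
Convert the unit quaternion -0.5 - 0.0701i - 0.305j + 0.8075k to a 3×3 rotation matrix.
[[-0.4902, 0.8503, 0.1918], [-0.7647, -0.3139, -0.5627], [-0.4182, -0.4225, 0.8041]]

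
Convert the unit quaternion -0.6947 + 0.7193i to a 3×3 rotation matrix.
[[1, 0, 0], [0, -0.0348, 0.9994], [0, -0.9994, -0.0348]]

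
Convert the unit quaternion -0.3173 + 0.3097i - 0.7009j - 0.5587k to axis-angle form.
axis = (0.3266, -0.7391, -0.5891), θ = 217°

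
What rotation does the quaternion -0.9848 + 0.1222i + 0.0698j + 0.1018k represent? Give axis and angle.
axis = (0.7036, 0.4019, 0.5861), θ = 340°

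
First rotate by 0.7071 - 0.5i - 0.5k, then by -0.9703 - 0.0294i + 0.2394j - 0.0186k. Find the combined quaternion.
-0.7101 + 0.3447i + 0.1639j + 0.5917k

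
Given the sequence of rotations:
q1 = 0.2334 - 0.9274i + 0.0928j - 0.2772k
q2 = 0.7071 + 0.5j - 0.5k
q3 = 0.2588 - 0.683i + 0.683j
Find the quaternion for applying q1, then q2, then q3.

q2 · q1 = -0.02 - 0.748i + 0.646j + 0.151k
q3 · q2 · q1 = -0.9573 - 0.0768i + 0.2567j + 0.1087k
-0.9573 - 0.0768i + 0.2567j + 0.1087k


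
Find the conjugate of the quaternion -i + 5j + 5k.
i - 5j - 5k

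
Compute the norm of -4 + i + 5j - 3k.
√51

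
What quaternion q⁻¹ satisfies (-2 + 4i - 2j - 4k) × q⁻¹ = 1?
-0.05 - 0.1i + 0.05j + 0.1k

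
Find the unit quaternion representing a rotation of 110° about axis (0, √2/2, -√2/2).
0.5736 + 0.5792j - 0.5792k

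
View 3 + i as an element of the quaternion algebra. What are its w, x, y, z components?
3 + i + 0j + 0k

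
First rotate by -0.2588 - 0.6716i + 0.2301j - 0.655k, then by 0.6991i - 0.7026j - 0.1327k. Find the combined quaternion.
0.5443 + 0.3098i + 0.7289j - 0.2767k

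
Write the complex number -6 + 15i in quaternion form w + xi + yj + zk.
-6 + 15i + 0j + 0k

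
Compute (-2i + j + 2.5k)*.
2i - j - 2.5k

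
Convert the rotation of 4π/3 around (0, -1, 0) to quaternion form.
-0.5 - 0.866j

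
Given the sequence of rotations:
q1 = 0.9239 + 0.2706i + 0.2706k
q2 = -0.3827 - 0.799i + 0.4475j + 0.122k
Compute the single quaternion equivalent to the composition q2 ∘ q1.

q2 · q1 = -0.1704 - 0.7207i + 0.6627j - 0.1119k
-0.1704 - 0.7207i + 0.6627j - 0.1119k


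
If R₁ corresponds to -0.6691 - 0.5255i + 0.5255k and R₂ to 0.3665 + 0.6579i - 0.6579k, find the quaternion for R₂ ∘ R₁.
0.4462 - 0.6328i + 0.6328k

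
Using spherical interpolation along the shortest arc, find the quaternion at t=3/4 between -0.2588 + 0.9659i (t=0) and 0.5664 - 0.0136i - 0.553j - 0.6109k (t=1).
-0.5904 + 0.3499i + 0.4881j + 0.5392k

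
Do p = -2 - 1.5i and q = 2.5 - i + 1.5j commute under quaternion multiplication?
No: pq = -6.5 - 1.75i - 3j - 2.25k ≠ -6.5 - 1.75i - 3j + 2.25k = qp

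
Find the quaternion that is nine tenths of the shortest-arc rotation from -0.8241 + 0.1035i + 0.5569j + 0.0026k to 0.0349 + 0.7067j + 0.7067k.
-0.0726 + 0.0133i + 0.7398j + 0.6688k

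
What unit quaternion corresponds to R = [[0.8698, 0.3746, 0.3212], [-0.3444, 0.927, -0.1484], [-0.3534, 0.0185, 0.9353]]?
0.9659 + 0.0432i + 0.1746j - 0.1861k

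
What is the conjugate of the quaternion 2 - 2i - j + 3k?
2 + 2i + j - 3k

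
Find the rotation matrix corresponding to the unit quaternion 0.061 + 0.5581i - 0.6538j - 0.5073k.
[[-0.3696, -0.6679, -0.646], [-0.7917, -0.1377, 0.5953], [-0.4865, 0.7314, -0.4779]]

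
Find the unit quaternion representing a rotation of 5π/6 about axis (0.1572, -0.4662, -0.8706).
0.2588 + 0.1518i - 0.4503j - 0.8409k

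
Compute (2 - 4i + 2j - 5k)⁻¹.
0.0408 + 0.0816i - 0.0408j + 0.102k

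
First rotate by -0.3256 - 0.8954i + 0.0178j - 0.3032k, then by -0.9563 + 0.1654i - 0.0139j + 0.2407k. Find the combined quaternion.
0.5327 + 0.8023i - 0.1779j + 0.2021k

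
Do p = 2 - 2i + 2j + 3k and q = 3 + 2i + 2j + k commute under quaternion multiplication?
No: pq = 3 - 6i + 18j + 3k ≠ 3 + 2i + 2j + 19k = qp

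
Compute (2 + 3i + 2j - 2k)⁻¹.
0.0952 - 0.1429i - 0.0952j + 0.0952k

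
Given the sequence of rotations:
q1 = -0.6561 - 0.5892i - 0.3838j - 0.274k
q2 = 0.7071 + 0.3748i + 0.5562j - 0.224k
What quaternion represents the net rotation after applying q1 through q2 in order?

q2 · q1 = -0.091 - 0.9009i - 0.4016j + 0.1371k
-0.091 - 0.9009i - 0.4016j + 0.1371k


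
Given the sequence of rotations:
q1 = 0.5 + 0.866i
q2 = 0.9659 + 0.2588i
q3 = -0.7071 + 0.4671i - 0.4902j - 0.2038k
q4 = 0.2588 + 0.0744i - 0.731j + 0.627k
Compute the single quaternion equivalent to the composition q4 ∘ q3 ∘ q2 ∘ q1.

q2 · q1 = 0.2588 + 0.9659i
q3 · q2 · q1 = -0.6342 - 0.5621i - 0.3237j + 0.4207k
q4 · q3 · q2 · q1 = -0.6227 - 0.2972i - 0.0039j - 0.7237k
-0.6227 - 0.2972i - 0.0039j - 0.7237k


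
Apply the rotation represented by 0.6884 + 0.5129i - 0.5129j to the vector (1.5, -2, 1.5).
(0.704, -2.796, -0.431)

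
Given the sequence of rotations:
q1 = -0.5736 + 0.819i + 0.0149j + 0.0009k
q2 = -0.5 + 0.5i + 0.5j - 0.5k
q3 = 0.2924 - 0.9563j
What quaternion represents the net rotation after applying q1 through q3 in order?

q2 · q1 = -0.1297 - 0.6884i - 0.7042j - 0.1157k
q3 · q2 · q1 = -0.7114 - 0.0906i - 0.0819j - 0.6921k
-0.7114 - 0.0906i - 0.0819j - 0.6921k


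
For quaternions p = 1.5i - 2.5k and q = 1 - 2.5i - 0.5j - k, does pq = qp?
No: pq = 1.25 + 0.25i + 7.75j - 3.25k ≠ 1.25 + 2.75i - 7.75j - 1.75k = qp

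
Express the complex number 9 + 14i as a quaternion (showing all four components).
9 + 14i + 0j + 0k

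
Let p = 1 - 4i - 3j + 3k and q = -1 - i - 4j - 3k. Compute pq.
-8 + 24i - 16j + 7k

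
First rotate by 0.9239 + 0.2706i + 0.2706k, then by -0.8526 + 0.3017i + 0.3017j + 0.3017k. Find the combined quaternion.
-0.951 + 0.1297i + 0.2787j - 0.0336k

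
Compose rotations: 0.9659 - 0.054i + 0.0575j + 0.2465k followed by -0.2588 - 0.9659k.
-0.0119 + 0.0695i + 0.0373j - 0.9968k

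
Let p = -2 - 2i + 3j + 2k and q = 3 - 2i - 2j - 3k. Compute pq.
2 - 7i + 3j + 22k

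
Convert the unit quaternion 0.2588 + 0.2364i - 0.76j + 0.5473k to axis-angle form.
axis = (0.2447, -0.7868, 0.5666), θ = 5π/6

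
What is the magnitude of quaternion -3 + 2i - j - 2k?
√18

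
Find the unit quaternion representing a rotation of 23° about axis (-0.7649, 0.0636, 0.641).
0.9799 - 0.1525i + 0.0127j + 0.1278k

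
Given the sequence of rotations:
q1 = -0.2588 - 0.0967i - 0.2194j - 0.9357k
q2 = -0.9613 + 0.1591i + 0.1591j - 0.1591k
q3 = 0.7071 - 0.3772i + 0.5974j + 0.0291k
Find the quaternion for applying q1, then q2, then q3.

q2 · q1 = 0.1502 - 0.132i + 0.334j + 0.9211k
q3 · q2 · q1 = -0.1699 + 0.3906i + 0.6695j + 0.6086k
-0.1699 + 0.3906i + 0.6695j + 0.6086k


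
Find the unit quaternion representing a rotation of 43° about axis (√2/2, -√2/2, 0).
0.9304 + 0.2592i - 0.2592j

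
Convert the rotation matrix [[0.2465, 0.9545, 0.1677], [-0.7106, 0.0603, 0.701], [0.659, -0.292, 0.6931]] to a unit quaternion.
0.7071 - 0.3511i - 0.1737j - 0.5887k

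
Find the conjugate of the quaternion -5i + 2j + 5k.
5i - 2j - 5k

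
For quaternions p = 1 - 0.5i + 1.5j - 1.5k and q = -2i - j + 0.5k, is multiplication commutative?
No: pq = 1.25 - 2.75i + 2.25j + 4k ≠ 1.25 - 1.25i - 4.25j - 3k = qp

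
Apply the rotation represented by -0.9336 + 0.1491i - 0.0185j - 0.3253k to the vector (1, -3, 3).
(2.439, -0.759, 3.532)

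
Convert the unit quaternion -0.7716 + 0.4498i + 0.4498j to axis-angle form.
axis = (√2/2, √2/2, 0), θ = 281°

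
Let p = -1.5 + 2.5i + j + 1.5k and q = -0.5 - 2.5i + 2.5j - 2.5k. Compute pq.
8.25 - 3.75i - 1.75j + 11.75k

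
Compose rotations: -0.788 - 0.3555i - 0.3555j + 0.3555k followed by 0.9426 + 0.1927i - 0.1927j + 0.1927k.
-0.8113 - 0.4869i - 0.3203j + 0.0462k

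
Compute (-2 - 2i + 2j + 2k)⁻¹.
-0.125 + 0.125i - 0.125j - 0.125k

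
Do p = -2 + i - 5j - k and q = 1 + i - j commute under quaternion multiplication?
No: pq = -8 - 2i - 4j + 3k ≠ -8 - 2j - 5k = qp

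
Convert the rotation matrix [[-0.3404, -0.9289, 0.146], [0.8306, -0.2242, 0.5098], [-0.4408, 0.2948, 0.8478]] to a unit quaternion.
0.5664 - 0.0949i + 0.259j + 0.7766k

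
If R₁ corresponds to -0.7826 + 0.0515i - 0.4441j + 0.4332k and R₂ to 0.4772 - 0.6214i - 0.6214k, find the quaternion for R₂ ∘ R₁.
-0.0723 + 0.2349i + 0.0253j + 0.969k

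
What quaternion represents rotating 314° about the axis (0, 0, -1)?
-0.9205 - 0.3907k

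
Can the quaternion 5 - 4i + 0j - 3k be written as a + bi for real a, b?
No. The quaternion 5 - 4i - 3k has j-coefficient y = 0 and k-coefficient z = -3, not both zero, so it does not lie in the complex subalgebra spanned by 1 and i.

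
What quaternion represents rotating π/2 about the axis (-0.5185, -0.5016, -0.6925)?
0.7071 - 0.3666i - 0.3547j - 0.4897k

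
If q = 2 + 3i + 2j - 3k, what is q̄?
2 - 3i - 2j + 3k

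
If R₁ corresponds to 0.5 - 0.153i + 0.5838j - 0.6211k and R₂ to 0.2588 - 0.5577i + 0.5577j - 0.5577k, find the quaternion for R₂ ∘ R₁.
-0.6279 - 0.3392i + 0.1689j - 0.6798k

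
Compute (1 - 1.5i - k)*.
1 + 1.5i + k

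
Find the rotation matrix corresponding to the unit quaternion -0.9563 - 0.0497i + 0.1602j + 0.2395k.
[[0.834, 0.4421, -0.3302], [-0.474, 0.8803, -0.0183], [0.2826, 0.1718, 0.9437]]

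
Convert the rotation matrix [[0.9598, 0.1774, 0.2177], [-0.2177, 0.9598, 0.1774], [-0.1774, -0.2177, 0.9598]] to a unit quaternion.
0.9848 - 0.1003i + 0.1003j - 0.1003k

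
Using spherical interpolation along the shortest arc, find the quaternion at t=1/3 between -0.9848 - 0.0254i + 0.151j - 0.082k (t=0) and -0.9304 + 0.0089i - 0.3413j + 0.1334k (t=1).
-0.9997 - 0.0143i - 0.0155j - 0.0097k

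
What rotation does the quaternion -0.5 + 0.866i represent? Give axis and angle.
axis = (1, 0, 0), θ = 4π/3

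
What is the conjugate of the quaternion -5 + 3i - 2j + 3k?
-5 - 3i + 2j - 3k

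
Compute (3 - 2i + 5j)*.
3 + 2i - 5j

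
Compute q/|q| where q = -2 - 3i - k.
-0.5345 - 0.8018i - 0.2673k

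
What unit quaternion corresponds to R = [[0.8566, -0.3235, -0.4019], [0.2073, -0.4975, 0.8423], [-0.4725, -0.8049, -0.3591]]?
0.5 - 0.8236i + 0.0353j + 0.2654k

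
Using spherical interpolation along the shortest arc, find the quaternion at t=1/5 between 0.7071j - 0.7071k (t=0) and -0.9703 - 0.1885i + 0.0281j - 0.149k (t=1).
-0.2788 - 0.0542i + 0.6604j - 0.6951k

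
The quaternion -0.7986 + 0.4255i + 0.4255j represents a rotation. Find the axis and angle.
axis = (√2/2, √2/2, 0), θ = 286°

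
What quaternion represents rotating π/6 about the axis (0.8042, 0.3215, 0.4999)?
0.9659 + 0.2081i + 0.0832j + 0.1294k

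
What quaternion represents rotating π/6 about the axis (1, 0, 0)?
0.9659 + 0.2588i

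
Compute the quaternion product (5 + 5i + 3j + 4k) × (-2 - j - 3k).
5 - 15i + 4j - 28k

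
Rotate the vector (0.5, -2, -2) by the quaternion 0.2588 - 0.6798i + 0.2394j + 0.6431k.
(2.847, 0.187, -0.333)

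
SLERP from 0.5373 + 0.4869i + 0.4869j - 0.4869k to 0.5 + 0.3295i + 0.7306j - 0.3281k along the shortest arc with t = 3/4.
0.5148 + 0.373i + 0.6763j - 0.372k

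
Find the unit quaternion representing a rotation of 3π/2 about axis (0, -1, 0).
-0.7071 - 0.7071j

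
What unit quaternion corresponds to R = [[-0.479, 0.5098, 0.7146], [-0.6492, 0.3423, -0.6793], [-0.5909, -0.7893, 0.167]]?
0.5075 - 0.0542i + 0.6431j - 0.5709k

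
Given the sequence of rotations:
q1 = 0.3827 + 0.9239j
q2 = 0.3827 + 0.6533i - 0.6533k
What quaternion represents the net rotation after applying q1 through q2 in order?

q2 · q1 = 0.1465 + 0.8536i + 0.3536j + 0.3536k
0.1465 + 0.8536i + 0.3536j + 0.3536k


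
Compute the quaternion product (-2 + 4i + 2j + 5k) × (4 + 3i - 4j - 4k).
8 + 22i + 47j + 6k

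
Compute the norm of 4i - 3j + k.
√26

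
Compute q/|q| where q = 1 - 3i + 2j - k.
0.2582 - 0.7746i + 0.5164j - 0.2582k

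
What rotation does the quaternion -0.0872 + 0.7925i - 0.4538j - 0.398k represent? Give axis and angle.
axis = (0.7955, -0.4555, -0.3995), θ = 190°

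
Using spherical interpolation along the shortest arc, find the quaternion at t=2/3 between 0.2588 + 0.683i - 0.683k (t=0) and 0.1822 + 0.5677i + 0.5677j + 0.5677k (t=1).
0.281 + 0.8155i + 0.483j + 0.1505k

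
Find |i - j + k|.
√3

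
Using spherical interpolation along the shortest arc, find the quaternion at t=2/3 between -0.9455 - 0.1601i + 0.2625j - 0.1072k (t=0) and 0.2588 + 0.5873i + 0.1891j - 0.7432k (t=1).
-0.6318 - 0.5446i - 0.0347j + 0.5504k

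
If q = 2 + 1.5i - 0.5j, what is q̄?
2 - 1.5i + 0.5j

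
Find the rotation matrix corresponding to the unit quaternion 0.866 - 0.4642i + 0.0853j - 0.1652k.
[[0.9309, 0.2069, 0.3011], [-0.3653, 0.5145, 0.7758], [0.0056, -0.8322, 0.5545]]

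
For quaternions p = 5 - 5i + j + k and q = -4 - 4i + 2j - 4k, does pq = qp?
No: pq = -38 - 6i - 18j - 30k ≠ -38 + 6i + 30j - 18k = qp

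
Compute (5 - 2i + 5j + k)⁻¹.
0.0909 + 0.0364i - 0.0909j - 0.0182k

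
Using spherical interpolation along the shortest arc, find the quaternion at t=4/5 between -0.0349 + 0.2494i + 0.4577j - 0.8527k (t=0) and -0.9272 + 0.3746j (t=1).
-0.8504 + 0.0687i + 0.4658j - 0.2349k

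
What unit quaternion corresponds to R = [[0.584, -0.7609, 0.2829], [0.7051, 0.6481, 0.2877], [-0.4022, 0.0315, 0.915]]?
0.887 - 0.0722i + 0.1931j + 0.4132k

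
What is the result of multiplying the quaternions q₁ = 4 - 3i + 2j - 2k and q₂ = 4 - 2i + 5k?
20 - 10i + 27j + 16k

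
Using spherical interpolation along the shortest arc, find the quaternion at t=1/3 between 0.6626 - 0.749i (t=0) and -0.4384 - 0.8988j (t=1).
0.7096 - 0.5884i + 0.3876j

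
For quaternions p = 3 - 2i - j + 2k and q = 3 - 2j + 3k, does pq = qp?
No: pq = 1 - 5i - 3j + 19k ≠ 1 - 7i - 15j + 11k = qp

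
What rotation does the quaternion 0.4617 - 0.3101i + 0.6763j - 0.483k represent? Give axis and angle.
axis = (-0.3496, 0.7624, -0.5445), θ = 125°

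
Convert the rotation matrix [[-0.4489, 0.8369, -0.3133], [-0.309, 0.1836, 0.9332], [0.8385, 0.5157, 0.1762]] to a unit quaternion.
-0.4772 + 0.2187i + 0.6034j + 0.6003k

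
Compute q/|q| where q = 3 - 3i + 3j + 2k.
0.5388 - 0.5388i + 0.5388j + 0.3592k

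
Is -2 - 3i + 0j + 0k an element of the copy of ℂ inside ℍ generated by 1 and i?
Yes. The quaternion -2 - 3i has j- and k-coefficients y = z = 0, so it lies in the complex subalgebra spanned by 1 and i.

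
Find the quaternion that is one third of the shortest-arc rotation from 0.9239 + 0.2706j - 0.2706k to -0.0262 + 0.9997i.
0.8057 - 0.493i + 0.2322j - 0.2322k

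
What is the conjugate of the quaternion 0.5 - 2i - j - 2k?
0.5 + 2i + j + 2k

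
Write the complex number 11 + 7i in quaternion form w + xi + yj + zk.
11 + 7i + 0j + 0k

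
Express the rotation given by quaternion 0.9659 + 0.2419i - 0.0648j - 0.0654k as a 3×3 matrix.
[[0.983, 0.095, -0.1568], [-0.1577, 0.8744, -0.4588], [0.0935, 0.4758, 0.8746]]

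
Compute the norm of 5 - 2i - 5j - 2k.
√58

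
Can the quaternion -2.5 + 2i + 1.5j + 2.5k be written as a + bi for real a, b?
No. The quaternion -2.5 + 2i + 1.5j + 2.5k has j-coefficient y = 1.5 and k-coefficient z = 2.5, not both zero, so it does not lie in the complex subalgebra spanned by 1 and i.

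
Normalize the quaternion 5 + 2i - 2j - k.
0.8575 + 0.343i - 0.343j - 0.1715k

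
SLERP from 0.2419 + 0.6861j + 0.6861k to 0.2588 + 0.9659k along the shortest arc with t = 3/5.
0.2705 + 0.2981j + 0.9154k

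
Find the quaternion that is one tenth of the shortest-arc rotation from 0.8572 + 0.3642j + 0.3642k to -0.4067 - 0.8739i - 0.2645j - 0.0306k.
0.854 + 0.1075i + 0.3741j + 0.3453k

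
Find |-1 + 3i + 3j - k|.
√20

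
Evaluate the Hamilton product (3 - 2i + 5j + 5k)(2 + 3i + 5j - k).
-8 - 25i + 38j - 18k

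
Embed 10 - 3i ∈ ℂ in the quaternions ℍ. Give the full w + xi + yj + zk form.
10 - 3i + 0j + 0k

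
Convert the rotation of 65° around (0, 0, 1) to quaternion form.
0.8434 + 0.5373k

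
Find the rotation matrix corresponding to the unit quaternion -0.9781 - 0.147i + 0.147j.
[[0.9568, -0.0432, -0.2876], [-0.0432, 0.9568, -0.2876], [0.2876, 0.2876, 0.9136]]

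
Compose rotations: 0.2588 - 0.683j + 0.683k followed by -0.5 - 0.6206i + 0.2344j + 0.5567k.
-0.3495 + 0.3797i + 0.826j + 0.2264k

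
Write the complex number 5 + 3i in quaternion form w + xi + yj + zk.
5 + 3i + 0j + 0k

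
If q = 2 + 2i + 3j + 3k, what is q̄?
2 - 2i - 3j - 3k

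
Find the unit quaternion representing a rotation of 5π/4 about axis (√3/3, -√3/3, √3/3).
-0.3827 + 0.5334i - 0.5334j + 0.5334k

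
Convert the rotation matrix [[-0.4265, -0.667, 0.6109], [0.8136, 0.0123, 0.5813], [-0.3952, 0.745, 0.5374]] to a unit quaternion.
0.5299 + 0.0772i + 0.4747j + 0.6985k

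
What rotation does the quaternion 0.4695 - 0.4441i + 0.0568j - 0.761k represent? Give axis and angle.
axis = (-0.503, 0.0643, -0.8619), θ = 124°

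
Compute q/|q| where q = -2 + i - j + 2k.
-0.6325 + 0.3162i - 0.3162j + 0.6325k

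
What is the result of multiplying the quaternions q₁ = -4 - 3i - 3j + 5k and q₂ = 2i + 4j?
18 - 28i - 6j - 6k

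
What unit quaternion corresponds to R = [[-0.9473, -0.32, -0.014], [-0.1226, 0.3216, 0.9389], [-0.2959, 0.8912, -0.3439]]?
0.0872 - 0.1369i + 0.8082j + 0.5661k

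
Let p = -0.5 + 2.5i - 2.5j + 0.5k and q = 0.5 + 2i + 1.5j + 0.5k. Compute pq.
-1.75 - 1.75i - 2.25j + 8.75k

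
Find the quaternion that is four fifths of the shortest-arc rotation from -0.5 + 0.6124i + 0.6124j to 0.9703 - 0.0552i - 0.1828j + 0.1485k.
-0.9295 + 0.1859i + 0.2931j - 0.1248k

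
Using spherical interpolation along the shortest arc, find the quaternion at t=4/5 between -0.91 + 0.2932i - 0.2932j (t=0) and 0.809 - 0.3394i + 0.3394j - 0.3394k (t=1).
-0.8382 + 0.3336i - 0.3336j + 0.2737k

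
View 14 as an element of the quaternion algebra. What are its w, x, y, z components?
14 + 0i + 0j + 0k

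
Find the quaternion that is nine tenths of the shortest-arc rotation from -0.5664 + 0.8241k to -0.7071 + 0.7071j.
-0.7381 + 0.6666j + 0.104k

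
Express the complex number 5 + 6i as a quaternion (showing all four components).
5 + 6i + 0j + 0k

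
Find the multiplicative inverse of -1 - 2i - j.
-0.1667 + 0.3333i + 0.1667j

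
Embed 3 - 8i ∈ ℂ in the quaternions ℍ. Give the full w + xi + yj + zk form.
3 - 8i + 0j + 0k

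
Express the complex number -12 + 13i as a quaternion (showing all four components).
-12 + 13i + 0j + 0k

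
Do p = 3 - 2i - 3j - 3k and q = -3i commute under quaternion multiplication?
No: pq = -6 - 9i + 9j - 9k ≠ -6 - 9i - 9j + 9k = qp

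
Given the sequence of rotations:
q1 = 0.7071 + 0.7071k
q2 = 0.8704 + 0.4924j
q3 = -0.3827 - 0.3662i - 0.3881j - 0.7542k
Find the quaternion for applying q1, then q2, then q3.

q2 · q1 = 0.6155 + 0.3482i + 0.3482j + 0.6155k
q3 · q2 · q1 = 0.4913 - 0.3349i - 0.4093j - 0.6921k
0.4913 - 0.3349i - 0.4093j - 0.6921k


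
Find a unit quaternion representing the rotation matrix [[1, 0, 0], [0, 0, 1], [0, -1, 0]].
0.7071 - 0.7071i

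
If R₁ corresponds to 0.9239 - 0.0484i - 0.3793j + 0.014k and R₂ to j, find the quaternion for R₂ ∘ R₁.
0.3793 + 0.014i + 0.9239j + 0.0484k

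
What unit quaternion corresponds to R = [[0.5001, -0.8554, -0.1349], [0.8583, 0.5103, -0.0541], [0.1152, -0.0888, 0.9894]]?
0.866 - 0.01i - 0.0722j + 0.4947k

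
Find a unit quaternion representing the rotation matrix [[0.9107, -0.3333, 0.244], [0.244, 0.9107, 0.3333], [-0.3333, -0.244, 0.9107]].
0.9659 - 0.1494i + 0.1494j + 0.1494k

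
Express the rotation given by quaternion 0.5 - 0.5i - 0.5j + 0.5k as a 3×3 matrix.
[[0, 0, -1], [1, 0, 0], [0, -1, 0]]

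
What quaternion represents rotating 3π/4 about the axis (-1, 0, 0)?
0.3827 - 0.9239i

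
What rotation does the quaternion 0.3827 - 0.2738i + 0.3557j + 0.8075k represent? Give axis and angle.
axis = (-0.2964, 0.385, 0.874), θ = 3π/4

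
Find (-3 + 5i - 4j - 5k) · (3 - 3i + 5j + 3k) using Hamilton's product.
41 + 37i - 27j - 11k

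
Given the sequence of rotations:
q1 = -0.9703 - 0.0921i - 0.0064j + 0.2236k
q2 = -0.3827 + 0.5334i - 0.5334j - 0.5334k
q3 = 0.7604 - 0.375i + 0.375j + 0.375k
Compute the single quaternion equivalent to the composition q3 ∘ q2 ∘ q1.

q2 · q1 = 0.5363 - 0.605i + 0.4499j + 0.3794k
q3 · q2 · q1 = -0.1301 - 0.6876i + 0.4586j + 0.5478k
-0.1301 - 0.6876i + 0.4586j + 0.5478k


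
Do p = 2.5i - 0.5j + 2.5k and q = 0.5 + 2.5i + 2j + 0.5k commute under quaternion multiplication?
No: pq = -6.5 - 4i + 4.75j + 7.5k ≠ -6.5 + 6.5i - 5.25j - 5k = qp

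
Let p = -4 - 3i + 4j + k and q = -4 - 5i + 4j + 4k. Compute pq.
-19 + 44i - 25j - 12k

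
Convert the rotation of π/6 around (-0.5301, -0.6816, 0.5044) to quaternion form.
0.9659 - 0.1372i - 0.1764j + 0.1305k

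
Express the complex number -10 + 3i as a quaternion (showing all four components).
-10 + 3i + 0j + 0k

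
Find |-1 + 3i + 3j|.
√19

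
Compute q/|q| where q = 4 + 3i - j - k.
0.7698 + 0.5774i - 0.1925j - 0.1925k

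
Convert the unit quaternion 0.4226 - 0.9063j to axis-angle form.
axis = (0, -1, 0), θ = 130°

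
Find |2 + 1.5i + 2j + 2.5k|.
4.062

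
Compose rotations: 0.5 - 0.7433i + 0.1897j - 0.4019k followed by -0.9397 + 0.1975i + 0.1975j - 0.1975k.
-0.4399 + 0.7553i + 0.1467j + 0.4632k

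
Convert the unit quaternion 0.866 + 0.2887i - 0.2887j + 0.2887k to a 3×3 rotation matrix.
[[0.6666, -0.6667, -0.3333], [0.3333, 0.6666, -0.6667], [0.6667, 0.3333, 0.6666]]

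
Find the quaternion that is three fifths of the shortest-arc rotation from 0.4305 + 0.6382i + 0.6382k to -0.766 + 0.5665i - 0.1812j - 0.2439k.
0.8263 - 0.0839i + 0.1393j + 0.5393k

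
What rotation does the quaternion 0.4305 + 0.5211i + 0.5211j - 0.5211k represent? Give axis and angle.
axis = (√3/3, √3/3, -√3/3), θ = 129°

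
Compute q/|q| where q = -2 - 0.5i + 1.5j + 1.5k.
-0.6761 - 0.169i + 0.5071j + 0.5071k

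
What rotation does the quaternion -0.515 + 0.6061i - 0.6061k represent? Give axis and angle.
axis = (√2/2, 0, -√2/2), θ = 242°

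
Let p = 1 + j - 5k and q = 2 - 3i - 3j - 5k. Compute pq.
-20 - 23i + 14j - 12k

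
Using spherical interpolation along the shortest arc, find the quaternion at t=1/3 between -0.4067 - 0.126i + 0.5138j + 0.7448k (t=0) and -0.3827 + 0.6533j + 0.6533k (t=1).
-0.4007 - 0.0843i + 0.5632j + 0.7178k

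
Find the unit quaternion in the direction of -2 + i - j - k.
-0.7559 + 0.378i - 0.378j - 0.378k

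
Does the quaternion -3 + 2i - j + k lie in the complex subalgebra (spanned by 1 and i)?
No. The quaternion -3 + 2i - j + k has j-coefficient y = -1 and k-coefficient z = 1, not both zero, so it does not lie in the complex subalgebra spanned by 1 and i.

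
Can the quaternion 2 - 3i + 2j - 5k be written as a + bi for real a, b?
No. The quaternion 2 - 3i + 2j - 5k has j-coefficient y = 2 and k-coefficient z = -5, not both zero, so it does not lie in the complex subalgebra spanned by 1 and i.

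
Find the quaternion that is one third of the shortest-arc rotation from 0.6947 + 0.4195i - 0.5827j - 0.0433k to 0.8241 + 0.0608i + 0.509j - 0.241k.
0.8944 + 0.3535i - 0.2375j - 0.1367k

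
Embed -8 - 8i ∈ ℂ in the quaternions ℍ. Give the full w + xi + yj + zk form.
-8 - 8i + 0j + 0k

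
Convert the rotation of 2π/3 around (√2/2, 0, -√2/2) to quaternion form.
0.5 + 0.6124i - 0.6124k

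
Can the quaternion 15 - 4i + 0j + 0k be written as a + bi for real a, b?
Yes. The quaternion 15 - 4i has j- and k-coefficients y = z = 0, so it lies in the complex subalgebra spanned by 1 and i.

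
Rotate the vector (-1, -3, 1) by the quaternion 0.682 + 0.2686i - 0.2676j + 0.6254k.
(2.887, -1.631, -0.083)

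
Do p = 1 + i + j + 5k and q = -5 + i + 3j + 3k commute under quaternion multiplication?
No: pq = -24 - 16i - 20k ≠ -24 + 8i - 4j - 24k = qp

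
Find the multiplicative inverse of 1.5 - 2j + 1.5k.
0.1765 + 0.2353j - 0.1765k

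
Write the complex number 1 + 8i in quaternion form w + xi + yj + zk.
1 + 8i + 0j + 0k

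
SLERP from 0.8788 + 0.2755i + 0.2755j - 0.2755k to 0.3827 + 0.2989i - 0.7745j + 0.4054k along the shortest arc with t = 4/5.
0.6126 + 0.3583i - 0.6392j + 0.2962k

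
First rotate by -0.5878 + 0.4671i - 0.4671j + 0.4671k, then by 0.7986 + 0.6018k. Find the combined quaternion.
-0.7505 + 0.6541i - 0.0919j + 0.0193k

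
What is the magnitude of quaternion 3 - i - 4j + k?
√27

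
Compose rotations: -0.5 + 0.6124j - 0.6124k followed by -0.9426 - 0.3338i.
0.4713 + 0.1669i - 0.7817j + 0.3728k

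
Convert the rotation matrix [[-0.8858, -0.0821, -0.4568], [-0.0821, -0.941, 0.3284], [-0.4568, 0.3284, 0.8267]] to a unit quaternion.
-0.239i + 0.1718j + 0.9557k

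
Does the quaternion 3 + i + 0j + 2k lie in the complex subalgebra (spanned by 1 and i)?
No. The quaternion 3 + i + 2k has j-coefficient y = 0 and k-coefficient z = 2, not both zero, so it does not lie in the complex subalgebra spanned by 1 and i.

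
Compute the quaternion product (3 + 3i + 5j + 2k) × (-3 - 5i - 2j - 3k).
22 - 35i - 22j + 4k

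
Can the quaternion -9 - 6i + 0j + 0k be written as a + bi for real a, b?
Yes. The quaternion -9 - 6i has j- and k-coefficients y = z = 0, so it lies in the complex subalgebra spanned by 1 and i.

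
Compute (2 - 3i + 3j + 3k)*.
2 + 3i - 3j - 3k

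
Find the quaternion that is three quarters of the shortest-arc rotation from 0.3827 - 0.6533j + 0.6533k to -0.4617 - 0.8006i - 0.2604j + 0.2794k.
-0.273 - 0.7036i - 0.4555j + 0.4722k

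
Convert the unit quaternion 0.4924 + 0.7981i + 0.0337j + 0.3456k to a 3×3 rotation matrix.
[[0.7588, -0.2866, 0.5848], [0.3941, -0.5128, -0.7627], [0.5185, 0.8093, -0.2762]]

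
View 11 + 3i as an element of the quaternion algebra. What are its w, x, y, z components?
11 + 3i + 0j + 0k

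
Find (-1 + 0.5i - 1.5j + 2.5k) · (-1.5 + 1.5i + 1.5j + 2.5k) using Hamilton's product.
-3.25 - 9.75i + 3.25j - 3.25k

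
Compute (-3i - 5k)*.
3i + 5k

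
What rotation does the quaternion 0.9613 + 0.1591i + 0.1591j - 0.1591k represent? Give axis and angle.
axis = (√3/3, √3/3, -√3/3), θ = 32°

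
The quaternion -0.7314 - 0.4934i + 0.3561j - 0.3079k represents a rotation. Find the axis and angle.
axis = (-0.7235, 0.5222, -0.4515), θ = 274°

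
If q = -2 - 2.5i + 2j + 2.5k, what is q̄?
-2 + 2.5i - 2j - 2.5k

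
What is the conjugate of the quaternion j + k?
-j - k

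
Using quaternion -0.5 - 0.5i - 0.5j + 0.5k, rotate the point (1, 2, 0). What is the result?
(2, 0, -1)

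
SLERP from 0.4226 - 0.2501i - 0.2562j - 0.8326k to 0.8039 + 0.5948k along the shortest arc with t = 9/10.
-0.7177 - 0.0357i - 0.0366j - 0.6945k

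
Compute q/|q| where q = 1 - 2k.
0.4472 - 0.8944k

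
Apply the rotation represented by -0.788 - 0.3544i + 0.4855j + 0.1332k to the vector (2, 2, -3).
(3.296, 1.606, 1.885)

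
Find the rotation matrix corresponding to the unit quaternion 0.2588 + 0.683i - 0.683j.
[[0.067, -0.933, -0.3535], [-0.933, 0.067, -0.3535], [0.3535, 0.3535, -0.866]]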